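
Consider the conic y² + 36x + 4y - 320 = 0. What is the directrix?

Only y is squared. Complete the square in y: (y + 2)² = -36(x - 9).
Vertex (9, -2); 4p = -36 so p = -9. Opens left.
Directrix is the vertical line x = h − p = 9 − (-9) = 18.

x = 18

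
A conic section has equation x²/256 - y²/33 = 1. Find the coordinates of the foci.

Center (0, 0). The positive term is the x-term, so the transverse axis is horizontal; a² = 256, b² = 33.
c² = a² + b² = 256 + 33 = 289, so c = 17.
Foci lie on the horizontal axis through the center: (h ± c, k).

(-17, 0) and (17, 0)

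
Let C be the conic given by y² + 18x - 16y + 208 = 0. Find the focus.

(-25/2, 8)

Only y is squared. Complete the square in y: (y - 8)² = -18(x + 8).
Vertex (-8, 8); 4p = -18 so p = -9/2. Opens left.
Focus is p units from the vertex along the axis: (h + p, k).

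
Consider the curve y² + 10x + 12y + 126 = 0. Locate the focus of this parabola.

Only y is squared. Complete the square in y: (y + 6)² = -10(x + 9).
Vertex (-9, -6); 4p = -10 so p = -5/2. Opens left.
Focus is p units from the vertex along the axis: (h + p, k).

(-23/2, -6)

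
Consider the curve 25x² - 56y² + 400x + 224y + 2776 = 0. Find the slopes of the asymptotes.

Group: 25(x² + 16x) -56(y² - 4y) = -2776
Completing the square gives 25(x + 8)² -56(y - 2)² = -2776 + 1600 - 224 = -1400.
Divide by -1400: (y - 2)²/25 - (x + 8)²/56 = 1
Hyperbola, center (-8, 2), transverse axis vertical; a² = 25, b² = 56.
For a vertical hyperbola the asymptotes have slope ±a/b.
Here that is ±5/2√14 = ±5√14/28.

5√14/28 and -5√14/28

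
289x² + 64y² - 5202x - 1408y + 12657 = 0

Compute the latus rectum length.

128/17

289(x² - 18x) + 64(y² - 22y) = -12657
Complete the square: 289(x - 9)² + 64(y - 11)² = -12657 + 23409 + 7744 = 18496
Dividing both sides by 18496: (x - 9)²/64 + (y - 11)²/289 = 1
Ellipse, center (9, 11), major axis vertical; a² = 289, b² = 64.
Latus rectum length = 2b²/a = 2·64/17 = 128/17.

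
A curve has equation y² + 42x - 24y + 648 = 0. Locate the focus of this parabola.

Only y is squared. Complete the square in y: (y - 12)² = -42(x + 12).
Vertex (-12, 12); 4p = -42 so p = -21/2. Opens left.
Focus is p units from the vertex along the axis: (h + p, k).

(-45/2, 12)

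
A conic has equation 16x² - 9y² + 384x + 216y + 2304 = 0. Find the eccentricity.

Collect terms: 16(x² + 24x) -9(y² - 24y) = -2304
Complete the square in x and y: 16(x + 12)² -9(y - 12)² = -2304 + 2304 - 1296 = -1296
Divide through by -1296 to get (y - 12)²/144 - (x + 12)²/81 = 1.
Hyperbola, center (-12, 12), transverse axis vertical; a² = 144, b² = 81.
c² = a² + b² = 225, so c = 15.
e = c/a = 15/12 = 5/4.

e = 5/4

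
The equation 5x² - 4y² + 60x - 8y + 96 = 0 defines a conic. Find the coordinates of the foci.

(-12, -1) and (0, -1)

Rearranging, 5(x² + 12x) -4(y² + 2y) = -96.
Complete the square in x and y: 5(x + 6)² -4(y + 1)² = -96 + 180 - 4 = 80
Divide by 80: (x + 6)²/16 - (y + 1)²/20 = 1
Hyperbola, center (-6, -1), transverse axis horizontal; a² = 16, b² = 20.
c² = a² + b² = 16 + 20 = 36, so c = 6.
Foci lie on the horizontal axis through the center: (h ± c, k).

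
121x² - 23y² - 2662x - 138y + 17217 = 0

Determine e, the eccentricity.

Group: 121(x² - 22x) -23(y² + 6y) = -17217
121(x - 11)² -23(y + 3)² = -17217 + 14641 - 207 = -2783
Dividing both sides by -2783: (y + 3)²/121 - (x - 11)²/23 = 1
Hyperbola, center (11, -3), transverse axis vertical; a² = 121, b² = 23.
c² = a² + b² = 144, so c = 12.
e = c/a = 12/11.

e = 12/11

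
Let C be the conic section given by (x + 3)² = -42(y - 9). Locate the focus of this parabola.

(-3, -3/2)

Vertex (-3, 9); 4p = -42 so p = -21/2. Opens down.
Focus is p units from the vertex along the axis: (h, k + p).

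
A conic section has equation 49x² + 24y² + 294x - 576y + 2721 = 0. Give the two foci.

Rearranging, 49(x² + 6x) + 24(y² - 24y) = -2721.
Complete the square: 49(x + 3)² + 24(y - 12)² = -2721 + 441 + 3456 = 1176
Divide through by 1176 to get (x + 3)²/24 + (y - 12)²/49 = 1.
Ellipse, center (-3, 12), major axis vertical; a² = 49, b² = 24.
c² = a² - b² = 49 - 24 = 25, so c = 5.
Foci lie on the vertical axis through the center: (h, k ± c).

(-3, 7) and (-3, 17)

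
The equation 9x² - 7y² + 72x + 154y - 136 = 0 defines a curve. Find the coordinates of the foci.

(-4, -1) and (-4, 23)

Rearranging, 9(x² + 8x) -7(y² - 22y) = 136.
Completing the square gives 9(x + 4)² -7(y - 11)² = 136 + 144 - 847 = -567.
Dividing both sides by -567: (y - 11)²/81 - (x + 4)²/63 = 1
Hyperbola, center (-4, 11), transverse axis vertical; a² = 81, b² = 63.
c² = a² + b² = 81 + 63 = 144, so c = 12.
Foci lie on the vertical axis through the center: (h, k ± c).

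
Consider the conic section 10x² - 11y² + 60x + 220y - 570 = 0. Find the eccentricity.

e = √210/10

Group: 10(x² + 6x) -11(y² - 20y) = 570
Complete the square: 10(x + 3)² -11(y - 10)² = 570 + 90 - 1100 = -440
Dividing both sides by -440: (y - 10)²/40 - (x + 3)²/44 = 1
Hyperbola, center (-3, 10), transverse axis vertical; a² = 40, b² = 44.
c² = a² + b² = 84, so c = 2√21.
e = c/a = 2√21/2√10 = √210/10.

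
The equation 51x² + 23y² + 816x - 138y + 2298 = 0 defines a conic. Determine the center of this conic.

Group the x- and y-terms: 51(x² + 16x) + 23(y² - 6y) = -2298
51(x + 8)² + 23(y - 3)² = -2298 + 3264 + 207 = 1173
Dividing both sides by 1173: (x + 8)²/23 + (y - 3)²/51 = 1
Ellipse with center (-8, 3).

(-8, 3)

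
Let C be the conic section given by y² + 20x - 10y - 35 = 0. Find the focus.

Only y is squared. Complete the square in y: (y - 5)² = -20(x - 3).
Vertex (3, 5); 4p = -20 so p = -5. Opens left.
Focus is p units from the vertex along the axis: (h + p, k).

(-2, 5)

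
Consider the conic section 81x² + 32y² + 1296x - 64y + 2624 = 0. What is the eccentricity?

Collect terms: 81(x² + 16x) + 32(y² - 2y) = -2624
Completing the square gives 81(x + 8)² + 32(y - 1)² = -2624 + 5184 + 32 = 2592.
Divide by 2592: (x + 8)²/32 + (y - 1)²/81 = 1
Ellipse, center (-8, 1), major axis vertical; a² = 81, b² = 32.
c² = a² - b² = 49, so c = 7.
e = c/a = 7/9.

e = 7/9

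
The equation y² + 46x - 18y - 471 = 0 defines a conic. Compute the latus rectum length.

Only y is squared. Complete the square in y: (y - 9)² = -46(x - 12).
Vertex (12, 9); 4p = -46 so p = -23/2. Opens left.
Latus rectum length = |4p| = 46.

46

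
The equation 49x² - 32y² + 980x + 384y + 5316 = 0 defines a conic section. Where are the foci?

49(x² + 20x) -32(y² - 12y) = -5316
Complete the square in x and y: 49(x + 10)² -32(y - 6)² = -5316 + 4900 - 1152 = -1568
Divide by -1568: (y - 6)²/49 - (x + 10)²/32 = 1
Hyperbola, center (-10, 6), transverse axis vertical; a² = 49, b² = 32.
c² = a² + b² = 49 + 32 = 81, so c = 9.
Foci lie on the vertical axis through the center: (h, k ± c).

(-10, -3) and (-10, 15)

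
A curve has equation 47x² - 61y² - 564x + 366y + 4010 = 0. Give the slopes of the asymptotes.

Collect terms: 47(x² - 12x) -61(y² - 6y) = -4010
Complete the square: 47(x - 6)² -61(y - 3)² = -4010 + 1692 - 549 = -2867
Dividing both sides by -2867: (y - 3)²/47 - (x - 6)²/61 = 1
Hyperbola, center (6, 3), transverse axis vertical; a² = 47, b² = 61.
For a vertical hyperbola the asymptotes have slope ±a/b.
Here that is ±√47/√61 = ±√2867/61.

√2867/61 and -√2867/61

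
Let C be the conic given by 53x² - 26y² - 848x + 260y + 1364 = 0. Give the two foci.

Rearranging, 53(x² - 16x) -26(y² - 10y) = -1364.
Complete the square in x and y: 53(x - 8)² -26(y - 5)² = -1364 + 3392 - 650 = 1378
Divide by 1378: (x - 8)²/26 - (y - 5)²/53 = 1
Hyperbola, center (8, 5), transverse axis horizontal; a² = 26, b² = 53.
c² = a² + b² = 26 + 53 = 79, so c = √79.
Foci lie on the horizontal axis through the center: (h ± c, k).

(8 - √79, 5) and (8 + √79, 5)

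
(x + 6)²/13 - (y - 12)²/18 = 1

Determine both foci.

Center (-6, 12). The positive term is the x-term, so the transverse axis is horizontal; a² = 13, b² = 18.
c² = a² + b² = 13 + 18 = 31, so c = √31.
Foci lie on the horizontal axis through the center: (h ± c, k).

(-6 - √31, 12) and (-6 + √31, 12)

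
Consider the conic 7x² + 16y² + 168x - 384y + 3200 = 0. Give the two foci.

(-15, 12) and (-9, 12)

Group the x- and y-terms: 7(x² + 24x) + 16(y² - 24y) = -3200
Complete the square in x and y: 7(x + 12)² + 16(y - 12)² = -3200 + 1008 + 2304 = 112
Divide through by 112 to get (x + 12)²/16 + (y - 12)²/7 = 1.
Ellipse, center (-12, 12), major axis horizontal; a² = 16, b² = 7.
c² = a² - b² = 16 - 7 = 9, so c = 3.
Foci lie on the horizontal axis through the center: (h ± c, k).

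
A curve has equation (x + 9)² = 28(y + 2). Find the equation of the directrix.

y = -9

Vertex (-9, -2); 4p = 28 so p = 7. Opens up.
Directrix is the horizontal line y = k − p = -2 − (7) = -9.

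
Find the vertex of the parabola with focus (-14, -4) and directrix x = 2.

(-6, -4)

The vertex is the midpoint between the focus and the directrix along the axis of symmetry.
Axis is horizontal (directrix is vertical). Vertex x-coordinate = (-14 + 2)/2 = -6; y-coordinate = -4.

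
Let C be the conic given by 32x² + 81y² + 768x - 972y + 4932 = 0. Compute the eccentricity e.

e = 7/9

Group the x- and y-terms: 32(x² + 24x) + 81(y² - 12y) = -4932
Complete the square: 32(x + 12)² + 81(y - 6)² = -4932 + 4608 + 2916 = 2592
Divide through by 2592 to get (x + 12)²/81 + (y - 6)²/32 = 1.
Ellipse, center (-12, 6), major axis horizontal; a² = 81, b² = 32.
c² = a² - b² = 49, so c = 7.
e = c/a = 7/9.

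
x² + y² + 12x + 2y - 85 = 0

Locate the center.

(-6, -1)

Collect terms: (x² + 12x) + (y² + 2y) = 85
(x + 6)² + (y + 1)² = 85 + 36 + 1 = 122
So (x + 6)² + (y + 1)² = 122.
Circle centered at (-6, -1) with r² = 122.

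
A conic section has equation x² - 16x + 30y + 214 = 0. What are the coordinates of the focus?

Only x is squared. Complete the square in x: (x - 8)² = -30(y + 5).
Vertex (8, -5); 4p = -30 so p = -15/2. Opens down.
Focus is p units from the vertex along the axis: (h, k + p).

(8, -25/2)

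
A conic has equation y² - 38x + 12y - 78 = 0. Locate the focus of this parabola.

(13/2, -6)

Only y is squared. Complete the square in y: (y + 6)² = 38(x + 3).
Vertex (-3, -6); 4p = 38 so p = 19/2. Opens right.
Focus is p units from the vertex along the axis: (h + p, k).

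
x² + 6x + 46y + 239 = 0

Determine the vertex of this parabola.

Only x is squared. Complete the square in x: (x + 3)² = -46(y + 5).
Vertex (-3, -5); 4p = -46 so p = -23/2. Opens down.

(-3, -5)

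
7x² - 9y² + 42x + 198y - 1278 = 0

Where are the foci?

Rearranging, 7(x² + 6x) -9(y² - 22y) = 1278.
Complete the square in x and y: 7(x + 3)² -9(y - 11)² = 1278 + 63 - 1089 = 252
Divide through by 252 to get (x + 3)²/36 - (y - 11)²/28 = 1.
Hyperbola, center (-3, 11), transverse axis horizontal; a² = 36, b² = 28.
c² = a² + b² = 36 + 28 = 64, so c = 8.
Foci lie on the horizontal axis through the center: (h ± c, k).

(-11, 11) and (5, 11)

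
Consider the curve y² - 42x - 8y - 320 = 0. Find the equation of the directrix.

x = -37/2

Only y is squared. Complete the square in y: (y - 4)² = 42(x + 8).
Vertex (-8, 4); 4p = 42 so p = 21/2. Opens right.
Directrix is the vertical line x = h − p = -8 − (21/2) = -37/2.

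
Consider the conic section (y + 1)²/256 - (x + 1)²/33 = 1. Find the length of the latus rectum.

Center (-1, -1). The positive term is the y-term, so the transverse axis is vertical; a² = 256, b² = 33.
Latus rectum length = 2b²/a = 2·33/16 = 33/8.

33/8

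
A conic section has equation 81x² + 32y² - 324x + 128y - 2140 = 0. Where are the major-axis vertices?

Collect terms: 81(x² - 4x) + 32(y² + 4y) = 2140
Completing the square gives 81(x - 2)² + 32(y + 2)² = 2140 + 324 + 128 = 2592.
Divide through by 2592 to get (x - 2)²/32 + (y + 2)²/81 = 1.
Ellipse, center (2, -2), major axis vertical; a² = 81, b² = 32.
a = 9. Vertices at (h, k ± a).

(2, -11) and (2, 7)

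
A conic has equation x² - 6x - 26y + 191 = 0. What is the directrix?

Only x is squared. Complete the square in x: (x - 3)² = 26(y - 7).
Vertex (3, 7); 4p = 26 so p = 13/2. Opens up.
Directrix is the horizontal line y = k − p = 7 − (13/2) = 1/2.

y = 1/2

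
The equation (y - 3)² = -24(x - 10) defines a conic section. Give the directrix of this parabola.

Vertex (10, 3); 4p = -24 so p = -6. Opens left.
Directrix is the vertical line x = h − p = 10 − (-6) = 16.

x = 16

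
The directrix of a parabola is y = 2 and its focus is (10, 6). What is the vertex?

The vertex is the midpoint between the focus and the directrix along the axis of symmetry.
Axis is vertical (directrix is horizontal). Vertex y-coordinate = (6 + 2)/2 = 4; x-coordinate = 10.

(10, 4)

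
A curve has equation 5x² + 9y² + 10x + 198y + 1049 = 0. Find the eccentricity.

e = 2/3

Rearranging, 5(x² + 2x) + 9(y² + 22y) = -1049.
Complete the square: 5(x + 1)² + 9(y + 11)² = -1049 + 5 + 1089 = 45
Divide through by 45 to get (x + 1)²/9 + (y + 11)²/5 = 1.
Ellipse, center (-1, -11), major axis horizontal; a² = 9, b² = 5.
c² = a² - b² = 4, so c = 2.
e = c/a = 2/3.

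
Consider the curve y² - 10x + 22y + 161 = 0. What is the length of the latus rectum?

10

Only y is squared. Complete the square in y: (y + 11)² = 10(x - 4).
Vertex (4, -11); 4p = 10 so p = 5/2. Opens right.
Latus rectum length = |4p| = 10.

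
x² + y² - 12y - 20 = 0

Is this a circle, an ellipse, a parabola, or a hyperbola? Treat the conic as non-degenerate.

No xy term. Coefficients of x² and y² are A = 1, C = 1.
A = C (same sign) ⇒ circle.

circle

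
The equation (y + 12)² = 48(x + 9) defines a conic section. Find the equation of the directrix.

Vertex (-9, -12); 4p = 48 so p = 12. Opens right.
Directrix is the vertical line x = h − p = -9 − (12) = -21.

x = -21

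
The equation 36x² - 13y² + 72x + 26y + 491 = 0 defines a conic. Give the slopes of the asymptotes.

Rearranging, 36(x² + 2x) -13(y² - 2y) = -491.
36(x + 1)² -13(y - 1)² = -491 + 36 - 13 = -468
Divide through by -468 to get (y - 1)²/36 - (x + 1)²/13 = 1.
Hyperbola, center (-1, 1), transverse axis vertical; a² = 36, b² = 13.
For a vertical hyperbola the asymptotes have slope ±a/b.
Here that is ±6/√13 = ±6√13/13.

6√13/13 and -6√13/13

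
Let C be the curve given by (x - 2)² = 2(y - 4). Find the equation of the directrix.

y = 7/2

Vertex (2, 4); 4p = 2 so p = 1/2. Opens up.
Directrix is the horizontal line y = k − p = 4 − (1/2) = 7/2.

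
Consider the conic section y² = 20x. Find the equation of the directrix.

Vertex (0, 0); 4p = 20 so p = 5. Opens right.
Directrix is the vertical line x = h − p = 0 − (5) = -5.

x = -5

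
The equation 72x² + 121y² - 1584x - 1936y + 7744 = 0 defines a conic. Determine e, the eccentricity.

e = 7/11

Rearranging, 72(x² - 22x) + 121(y² - 16y) = -7744.
Complete the square in x and y: 72(x - 11)² + 121(y - 8)² = -7744 + 8712 + 7744 = 8712
Dividing both sides by 8712: (x - 11)²/121 + (y - 8)²/72 = 1
Ellipse, center (11, 8), major axis horizontal; a² = 121, b² = 72.
c² = a² - b² = 49, so c = 7.
e = c/a = 7/11.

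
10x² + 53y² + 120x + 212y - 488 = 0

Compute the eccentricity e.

Rearranging, 10(x² + 12x) + 53(y² + 4y) = 488.
10(x + 6)² + 53(y + 2)² = 488 + 360 + 212 = 1060
Divide by 1060: (x + 6)²/106 + (y + 2)²/20 = 1
Ellipse, center (-6, -2), major axis horizontal; a² = 106, b² = 20.
c² = a² - b² = 86, so c = √86.
e = c/a = √86/√106 = √2279/53.

e = √2279/53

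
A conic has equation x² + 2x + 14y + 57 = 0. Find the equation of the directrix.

y = -1/2

Only x is squared. Complete the square in x: (x + 1)² = -14(y + 4).
Vertex (-1, -4); 4p = -14 so p = -7/2. Opens down.
Directrix is the horizontal line y = k − p = -4 − (-7/2) = -1/2.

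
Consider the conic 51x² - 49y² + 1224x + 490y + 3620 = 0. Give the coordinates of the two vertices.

Collect terms: 51(x² + 24x) -49(y² - 10y) = -3620
Completing the square gives 51(x + 12)² -49(y - 5)² = -3620 + 7344 - 1225 = 2499.
Dividing both sides by 2499: (x + 12)²/49 - (y - 5)²/51 = 1
Hyperbola, center (-12, 5), transverse axis horizontal; a² = 49, b² = 51.
a = 7. Vertices at (h ± a, k).

(-19, 5) and (-5, 5)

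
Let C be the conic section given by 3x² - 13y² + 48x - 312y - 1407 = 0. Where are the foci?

Collect terms: 3(x² + 16x) -13(y² + 24y) = 1407
Complete the square: 3(x + 8)² -13(y + 12)² = 1407 + 192 - 1872 = -273
Divide through by -273 to get (y + 12)²/21 - (x + 8)²/91 = 1.
Hyperbola, center (-8, -12), transverse axis vertical; a² = 21, b² = 91.
c² = a² + b² = 21 + 91 = 112, so c = 4√7.
Foci lie on the vertical axis through the center: (h, k ± c).

(-8, -12 - 4√7) and (-8, -12 + 4√7)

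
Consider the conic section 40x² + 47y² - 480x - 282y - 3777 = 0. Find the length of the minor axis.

Rearranging, 40(x² - 12x) + 47(y² - 6y) = 3777.
40(x - 6)² + 47(y - 3)² = 3777 + 1440 + 423 = 5640
Dividing both sides by 5640: (x - 6)²/141 + (y - 3)²/120 = 1
Ellipse, center (6, 3), major axis horizontal; a² = 141, b² = 120.
b² = 120 so b = 2√30; the minor axis has length 2b = 4√30.

4√30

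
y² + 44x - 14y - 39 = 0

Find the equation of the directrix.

x = 13

Only y is squared. Complete the square in y: (y - 7)² = -44(x - 2).
Vertex (2, 7); 4p = -44 so p = -11. Opens left.
Directrix is the vertical line x = h − p = 2 − (-11) = 13.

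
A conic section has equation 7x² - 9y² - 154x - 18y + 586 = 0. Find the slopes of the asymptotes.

√7/3 and -√7/3

7(x² - 22x) -9(y² + 2y) = -586
Complete the square in x and y: 7(x - 11)² -9(y + 1)² = -586 + 847 - 9 = 252
Divide through by 252 to get (x - 11)²/36 - (y + 1)²/28 = 1.
Hyperbola, center (11, -1), transverse axis horizontal; a² = 36, b² = 28.
For a horizontal hyperbola the asymptotes have slope ±b/a.
Here that is ±2√7/6 = ±√7/3.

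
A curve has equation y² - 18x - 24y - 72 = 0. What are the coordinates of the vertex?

(-12, 12)

Only y is squared. Complete the square in y: (y - 12)² = 18(x + 12).
Vertex (-12, 12); 4p = 18 so p = 9/2. Opens right.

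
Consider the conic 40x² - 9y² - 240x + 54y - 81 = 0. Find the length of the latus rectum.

Group: 40(x² - 6x) -9(y² - 6y) = 81
Complete the square: 40(x - 3)² -9(y - 3)² = 81 + 360 - 81 = 360
Dividing both sides by 360: (x - 3)²/9 - (y - 3)²/40 = 1
Hyperbola, center (3, 3), transverse axis horizontal; a² = 9, b² = 40.
Latus rectum length = 2b²/a = 2·40/3 = 80/3.

80/3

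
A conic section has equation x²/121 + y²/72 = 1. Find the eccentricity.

Center (0, 0). The larger denominator 121 sits under the x-term, so the major axis is horizontal; a² = 121, b² = 72.
c² = a² - b² = 49, so c = 7.
e = c/a = 7/11.

e = 7/11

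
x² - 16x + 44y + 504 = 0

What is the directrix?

y = 1

Only x is squared. Complete the square in x: (x - 8)² = -44(y + 10).
Vertex (8, -10); 4p = -44 so p = -11. Opens down.
Directrix is the horizontal line y = k − p = -10 − (-11) = 1.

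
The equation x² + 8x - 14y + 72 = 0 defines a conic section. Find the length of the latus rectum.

Only x is squared. Complete the square in x: (x + 4)² = 14(y - 4).
Vertex (-4, 4); 4p = 14 so p = 7/2. Opens up.
Latus rectum length = |4p| = 14.

14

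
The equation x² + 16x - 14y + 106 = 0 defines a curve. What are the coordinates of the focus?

(-8, 13/2)

Only x is squared. Complete the square in x: (x + 8)² = 14(y - 3).
Vertex (-8, 3); 4p = 14 so p = 7/2. Opens up.
Focus is p units from the vertex along the axis: (h, k + p).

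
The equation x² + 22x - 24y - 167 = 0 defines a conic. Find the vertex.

(-11, -12)

Only x is squared. Complete the square in x: (x + 11)² = 24(y + 12).
Vertex (-11, -12); 4p = 24 so p = 6. Opens up.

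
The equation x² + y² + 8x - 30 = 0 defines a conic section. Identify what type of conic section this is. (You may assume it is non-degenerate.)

No xy term. Coefficients of x² and y² are A = 1, C = 1.
A = C (same sign) ⇒ circle.

circle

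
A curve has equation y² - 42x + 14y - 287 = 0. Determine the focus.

(5/2, -7)

Only y is squared. Complete the square in y: (y + 7)² = 42(x + 8).
Vertex (-8, -7); 4p = 42 so p = 21/2. Opens right.
Focus is p units from the vertex along the axis: (h + p, k).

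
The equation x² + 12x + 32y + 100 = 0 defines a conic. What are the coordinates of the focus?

Only x is squared. Complete the square in x: (x + 6)² = -32(y + 2).
Vertex (-6, -2); 4p = -32 so p = -8. Opens down.
Focus is p units from the vertex along the axis: (h, k + p).

(-6, -10)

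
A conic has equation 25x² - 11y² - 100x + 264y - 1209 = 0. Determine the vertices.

Group: 25(x² - 4x) -11(y² - 24y) = 1209
Complete the square: 25(x - 2)² -11(y - 12)² = 1209 + 100 - 1584 = -275
Dividing both sides by -275: (y - 12)²/25 - (x - 2)²/11 = 1
Hyperbola, center (2, 12), transverse axis vertical; a² = 25, b² = 11.
a = 5. Vertices at (h, k ± a).

(2, 7) and (2, 17)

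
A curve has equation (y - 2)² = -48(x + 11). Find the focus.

(-23, 2)

Vertex (-11, 2); 4p = -48 so p = -12. Opens left.
Focus is p units from the vertex along the axis: (h + p, k).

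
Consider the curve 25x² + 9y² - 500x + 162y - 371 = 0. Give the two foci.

(10, -25) and (10, 7)

Collect terms: 25(x² - 20x) + 9(y² + 18y) = 371
Completing the square gives 25(x - 10)² + 9(y + 9)² = 371 + 2500 + 729 = 3600.
Divide through by 3600 to get (x - 10)²/144 + (y + 9)²/400 = 1.
Ellipse, center (10, -9), major axis vertical; a² = 400, b² = 144.
c² = a² - b² = 400 - 144 = 256, so c = 16.
Foci lie on the vertical axis through the center: (h, k ± c).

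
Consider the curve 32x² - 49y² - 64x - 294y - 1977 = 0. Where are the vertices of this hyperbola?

(-6, -3) and (8, -3)

32(x² - 2x) -49(y² + 6y) = 1977
Complete the square in x and y: 32(x - 1)² -49(y + 3)² = 1977 + 32 - 441 = 1568
Dividing both sides by 1568: (x - 1)²/49 - (y + 3)²/32 = 1
Hyperbola, center (1, -3), transverse axis horizontal; a² = 49, b² = 32.
a = 7. Vertices at (h ± a, k).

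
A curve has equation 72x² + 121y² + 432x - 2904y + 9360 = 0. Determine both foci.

(-10, 12) and (4, 12)

Collect terms: 72(x² + 6x) + 121(y² - 24y) = -9360
Completing the square gives 72(x + 3)² + 121(y - 12)² = -9360 + 648 + 17424 = 8712.
Divide through by 8712 to get (x + 3)²/121 + (y - 12)²/72 = 1.
Ellipse, center (-3, 12), major axis horizontal; a² = 121, b² = 72.
c² = a² - b² = 121 - 72 = 49, so c = 7.
Foci lie on the horizontal axis through the center: (h ± c, k).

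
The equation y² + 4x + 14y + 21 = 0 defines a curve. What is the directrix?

x = 8

Only y is squared. Complete the square in y: (y + 7)² = -4(x - 7).
Vertex (7, -7); 4p = -4 so p = -1. Opens left.
Directrix is the vertical line x = h − p = 7 − (-1) = 8.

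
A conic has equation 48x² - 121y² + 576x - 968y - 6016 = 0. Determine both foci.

Group the x- and y-terms: 48(x² + 12x) -121(y² + 8y) = 6016
Complete the square: 48(x + 6)² -121(y + 4)² = 6016 + 1728 - 1936 = 5808
Divide through by 5808 to get (x + 6)²/121 - (y + 4)²/48 = 1.
Hyperbola, center (-6, -4), transverse axis horizontal; a² = 121, b² = 48.
c² = a² + b² = 121 + 48 = 169, so c = 13.
Foci lie on the horizontal axis through the center: (h ± c, k).

(-19, -4) and (7, -4)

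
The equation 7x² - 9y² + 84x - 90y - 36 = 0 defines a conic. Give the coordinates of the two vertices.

(-9, -5) and (-3, -5)

Collect terms: 7(x² + 12x) -9(y² + 10y) = 36
Completing the square gives 7(x + 6)² -9(y + 5)² = 36 + 252 - 225 = 63.
Divide by 63: (x + 6)²/9 - (y + 5)²/7 = 1
Hyperbola, center (-6, -5), transverse axis horizontal; a² = 9, b² = 7.
a = 3. Vertices at (h ± a, k).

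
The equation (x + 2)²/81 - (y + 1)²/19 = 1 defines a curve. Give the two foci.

Center (-2, -1). The positive term is the x-term, so the transverse axis is horizontal; a² = 81, b² = 19.
c² = a² + b² = 81 + 19 = 100, so c = 10.
Foci lie on the horizontal axis through the center: (h ± c, k).

(-12, -1) and (8, -1)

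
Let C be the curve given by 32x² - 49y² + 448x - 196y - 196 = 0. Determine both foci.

Group the x- and y-terms: 32(x² + 14x) -49(y² + 4y) = 196
Complete the square in x and y: 32(x + 7)² -49(y + 2)² = 196 + 1568 - 196 = 1568
Dividing both sides by 1568: (x + 7)²/49 - (y + 2)²/32 = 1
Hyperbola, center (-7, -2), transverse axis horizontal; a² = 49, b² = 32.
c² = a² + b² = 49 + 32 = 81, so c = 9.
Foci lie on the horizontal axis through the center: (h ± c, k).

(-16, -2) and (2, -2)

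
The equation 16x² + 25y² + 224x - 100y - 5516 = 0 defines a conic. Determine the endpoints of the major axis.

16(x² + 14x) + 25(y² - 4y) = 5516
Completing the square gives 16(x + 7)² + 25(y - 2)² = 5516 + 784 + 100 = 6400.
Dividing both sides by 6400: (x + 7)²/400 + (y - 2)²/256 = 1
Ellipse, center (-7, 2), major axis horizontal; a² = 400, b² = 256.
a = 20. Vertices at (h ± a, k).

(-27, 2) and (13, 2)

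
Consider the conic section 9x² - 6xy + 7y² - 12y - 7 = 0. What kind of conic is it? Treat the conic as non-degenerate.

A = 9, B = -6, C = 7.
Discriminant B² − 4AC = (-6)² − 4·9·7 = -216.
B² − 4AC < 0 ⇒ ellipse.

ellipse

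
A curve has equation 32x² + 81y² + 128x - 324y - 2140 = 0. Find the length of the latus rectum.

64/9

32(x² + 4x) + 81(y² - 4y) = 2140
Complete the square: 32(x + 2)² + 81(y - 2)² = 2140 + 128 + 324 = 2592
Divide through by 2592 to get (x + 2)²/81 + (y - 2)²/32 = 1.
Ellipse, center (-2, 2), major axis horizontal; a² = 81, b² = 32.
Latus rectum length = 2b²/a = 2·32/9 = 64/9.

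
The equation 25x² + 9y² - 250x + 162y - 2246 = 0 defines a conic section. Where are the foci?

(5, -25) and (5, 7)

Rearranging, 25(x² - 10x) + 9(y² + 18y) = 2246.
Complete the square in x and y: 25(x - 5)² + 9(y + 9)² = 2246 + 625 + 729 = 3600
Divide by 3600: (x - 5)²/144 + (y + 9)²/400 = 1
Ellipse, center (5, -9), major axis vertical; a² = 400, b² = 144.
c² = a² - b² = 400 - 144 = 256, so c = 16.
Foci lie on the vertical axis through the center: (h, k ± c).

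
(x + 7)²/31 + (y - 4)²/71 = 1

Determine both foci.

Center (-7, 4). The larger denominator 71 sits under the y-term, so the major axis is vertical; a² = 71, b² = 31.
c² = a² - b² = 71 - 31 = 40, so c = 2√10.
Foci lie on the vertical axis through the center: (h, k ± c).

(-7, 4 - 2√10) and (-7, 4 + 2√10)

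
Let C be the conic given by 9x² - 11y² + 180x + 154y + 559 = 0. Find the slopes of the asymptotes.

3√11/11 and -3√11/11

9(x² + 20x) -11(y² - 14y) = -559
Completing the square gives 9(x + 10)² -11(y - 7)² = -559 + 900 - 539 = -198.
Dividing both sides by -198: (y - 7)²/18 - (x + 10)²/22 = 1
Hyperbola, center (-10, 7), transverse axis vertical; a² = 18, b² = 22.
For a vertical hyperbola the asymptotes have slope ±a/b.
Here that is ±3√2/√22 = ±3√11/11.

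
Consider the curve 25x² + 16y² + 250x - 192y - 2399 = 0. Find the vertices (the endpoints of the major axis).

(-5, -9) and (-5, 21)

Rearranging, 25(x² + 10x) + 16(y² - 12y) = 2399.
Completing the square gives 25(x + 5)² + 16(y - 6)² = 2399 + 625 + 576 = 3600.
Divide through by 3600 to get (x + 5)²/144 + (y - 6)²/225 = 1.
Ellipse, center (-5, 6), major axis vertical; a² = 225, b² = 144.
a = 15. Vertices at (h, k ± a).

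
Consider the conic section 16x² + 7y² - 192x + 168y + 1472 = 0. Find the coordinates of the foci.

Rearranging, 16(x² - 12x) + 7(y² + 24y) = -1472.
Completing the square gives 16(x - 6)² + 7(y + 12)² = -1472 + 576 + 1008 = 112.
Dividing both sides by 112: (x - 6)²/7 + (y + 12)²/16 = 1
Ellipse, center (6, -12), major axis vertical; a² = 16, b² = 7.
c² = a² - b² = 16 - 7 = 9, so c = 3.
Foci lie on the vertical axis through the center: (h, k ± c).

(6, -15) and (6, -9)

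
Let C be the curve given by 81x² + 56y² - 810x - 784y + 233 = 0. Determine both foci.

Collect terms: 81(x² - 10x) + 56(y² - 14y) = -233
81(x - 5)² + 56(y - 7)² = -233 + 2025 + 2744 = 4536
Dividing both sides by 4536: (x - 5)²/56 + (y - 7)²/81 = 1
Ellipse, center (5, 7), major axis vertical; a² = 81, b² = 56.
c² = a² - b² = 81 - 56 = 25, so c = 5.
Foci lie on the vertical axis through the center: (h, k ± c).

(5, 2) and (5, 12)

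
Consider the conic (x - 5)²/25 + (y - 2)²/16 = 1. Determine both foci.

(2, 2) and (8, 2)

Center (5, 2). The larger denominator 25 sits under the x-term, so the major axis is horizontal; a² = 25, b² = 16.
c² = a² - b² = 25 - 16 = 9, so c = 3.
Foci lie on the horizontal axis through the center: (h ± c, k).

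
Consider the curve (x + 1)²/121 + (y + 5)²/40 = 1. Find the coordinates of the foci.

(-10, -5) and (8, -5)

Center (-1, -5). The larger denominator 121 sits under the x-term, so the major axis is horizontal; a² = 121, b² = 40.
c² = a² - b² = 121 - 40 = 81, so c = 9.
Foci lie on the horizontal axis through the center: (h ± c, k).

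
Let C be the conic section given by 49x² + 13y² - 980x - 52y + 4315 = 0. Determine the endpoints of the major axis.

(10, -5) and (10, 9)

Group the x- and y-terms: 49(x² - 20x) + 13(y² - 4y) = -4315
49(x - 10)² + 13(y - 2)² = -4315 + 4900 + 52 = 637
Dividing both sides by 637: (x - 10)²/13 + (y - 2)²/49 = 1
Ellipse, center (10, 2), major axis vertical; a² = 49, b² = 13.
a = 7. Vertices at (h, k ± a).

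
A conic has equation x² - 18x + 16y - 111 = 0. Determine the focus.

(9, 8)

Only x is squared. Complete the square in x: (x - 9)² = -16(y - 12).
Vertex (9, 12); 4p = -16 so p = -4. Opens down.
Focus is p units from the vertex along the axis: (h, k + p).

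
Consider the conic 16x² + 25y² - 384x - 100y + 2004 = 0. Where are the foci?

(9, 2) and (15, 2)

16(x² - 24x) + 25(y² - 4y) = -2004
Completing the square gives 16(x - 12)² + 25(y - 2)² = -2004 + 2304 + 100 = 400.
Divide by 400: (x - 12)²/25 + (y - 2)²/16 = 1
Ellipse, center (12, 2), major axis horizontal; a² = 25, b² = 16.
c² = a² - b² = 25 - 16 = 9, so c = 3.
Foci lie on the horizontal axis through the center: (h ± c, k).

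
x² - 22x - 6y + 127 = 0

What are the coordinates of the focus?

Only x is squared. Complete the square in x: (x - 11)² = 6(y - 1).
Vertex (11, 1); 4p = 6 so p = 3/2. Opens up.
Focus is p units from the vertex along the axis: (h, k + p).

(11, 5/2)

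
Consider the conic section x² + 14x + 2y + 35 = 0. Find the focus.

Only x is squared. Complete the square in x: (x + 7)² = -2(y - 7).
Vertex (-7, 7); 4p = -2 so p = -1/2. Opens down.
Focus is p units from the vertex along the axis: (h, k + p).

(-7, 13/2)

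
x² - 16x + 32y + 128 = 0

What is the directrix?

Only x is squared. Complete the square in x: (x - 8)² = -32(y + 2).
Vertex (8, -2); 4p = -32 so p = -8. Opens down.
Directrix is the horizontal line y = k − p = -2 − (-8) = 6.

y = 6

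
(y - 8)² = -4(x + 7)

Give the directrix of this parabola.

x = -6

Vertex (-7, 8); 4p = -4 so p = -1. Opens left.
Directrix is the vertical line x = h − p = -7 − (-1) = -6.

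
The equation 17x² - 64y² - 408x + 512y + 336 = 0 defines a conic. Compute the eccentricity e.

e = 9/8

Group the x- and y-terms: 17(x² - 24x) -64(y² - 8y) = -336
Completing the square gives 17(x - 12)² -64(y - 4)² = -336 + 2448 - 1024 = 1088.
Divide through by 1088 to get (x - 12)²/64 - (y - 4)²/17 = 1.
Hyperbola, center (12, 4), transverse axis horizontal; a² = 64, b² = 17.
c² = a² + b² = 81, so c = 9.
e = c/a = 9/8.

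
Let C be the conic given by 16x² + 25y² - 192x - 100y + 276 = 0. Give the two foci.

Group the x- and y-terms: 16(x² - 12x) + 25(y² - 4y) = -276
Completing the square gives 16(x - 6)² + 25(y - 2)² = -276 + 576 + 100 = 400.
Dividing both sides by 400: (x - 6)²/25 + (y - 2)²/16 = 1
Ellipse, center (6, 2), major axis horizontal; a² = 25, b² = 16.
c² = a² - b² = 25 - 16 = 9, so c = 3.
Foci lie on the horizontal axis through the center: (h ± c, k).

(3, 2) and (9, 2)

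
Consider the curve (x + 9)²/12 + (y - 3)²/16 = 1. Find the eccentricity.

Center (-9, 3). The larger denominator 16 sits under the y-term, so the major axis is vertical; a² = 16, b² = 12.
c² = a² - b² = 4, so c = 2.
e = c/a = 2/4 = 1/2.

e = 1/2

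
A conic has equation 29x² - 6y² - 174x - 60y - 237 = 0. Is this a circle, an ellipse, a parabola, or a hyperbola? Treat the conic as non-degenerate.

hyperbola

No xy term. Coefficients of x² and y² are A = 29, C = -6.
A and C have opposite signs ⇒ hyperbola.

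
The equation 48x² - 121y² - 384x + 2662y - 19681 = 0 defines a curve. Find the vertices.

(-7, 11) and (15, 11)

Group: 48(x² - 8x) -121(y² - 22y) = 19681
Complete the square in x and y: 48(x - 4)² -121(y - 11)² = 19681 + 768 - 14641 = 5808
Divide through by 5808 to get (x - 4)²/121 - (y - 11)²/48 = 1.
Hyperbola, center (4, 11), transverse axis horizontal; a² = 121, b² = 48.
a = 11. Vertices at (h ± a, k).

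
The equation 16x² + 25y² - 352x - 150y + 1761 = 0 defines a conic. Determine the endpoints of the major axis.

Rearranging, 16(x² - 22x) + 25(y² - 6y) = -1761.
Complete the square in x and y: 16(x - 11)² + 25(y - 3)² = -1761 + 1936 + 225 = 400
Divide by 400: (x - 11)²/25 + (y - 3)²/16 = 1
Ellipse, center (11, 3), major axis horizontal; a² = 25, b² = 16.
a = 5. Vertices at (h ± a, k).

(6, 3) and (16, 3)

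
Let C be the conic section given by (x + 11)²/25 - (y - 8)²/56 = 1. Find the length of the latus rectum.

112/5

Center (-11, 8). The positive term is the x-term, so the transverse axis is horizontal; a² = 25, b² = 56.
Latus rectum length = 2b²/a = 2·56/5 = 112/5.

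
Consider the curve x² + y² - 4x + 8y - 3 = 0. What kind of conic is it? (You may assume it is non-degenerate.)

circle

No xy term. Coefficients of x² and y² are A = 1, C = 1.
A = C (same sign) ⇒ circle.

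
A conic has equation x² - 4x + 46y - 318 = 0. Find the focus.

Only x is squared. Complete the square in x: (x - 2)² = -46(y - 7).
Vertex (2, 7); 4p = -46 so p = -23/2. Opens down.
Focus is p units from the vertex along the axis: (h, k + p).

(2, -9/2)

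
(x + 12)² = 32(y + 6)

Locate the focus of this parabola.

Vertex (-12, -6); 4p = 32 so p = 8. Opens up.
Focus is p units from the vertex along the axis: (h, k + p).

(-12, 2)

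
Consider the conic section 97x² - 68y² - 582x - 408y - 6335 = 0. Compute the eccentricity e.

e = √2805/34

Rearranging, 97(x² - 6x) -68(y² + 6y) = 6335.
Completing the square gives 97(x - 3)² -68(y + 3)² = 6335 + 873 - 612 = 6596.
Divide through by 6596 to get (x - 3)²/68 - (y + 3)²/97 = 1.
Hyperbola, center (3, -3), transverse axis horizontal; a² = 68, b² = 97.
c² = a² + b² = 165, so c = √165.
e = c/a = √165/2√17 = √2805/34.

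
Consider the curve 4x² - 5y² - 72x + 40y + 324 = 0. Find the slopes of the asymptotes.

Group: 4(x² - 18x) -5(y² - 8y) = -324
Complete the square: 4(x - 9)² -5(y - 4)² = -324 + 324 - 80 = -80
Divide through by -80 to get (y - 4)²/16 - (x - 9)²/20 = 1.
Hyperbola, center (9, 4), transverse axis vertical; a² = 16, b² = 20.
For a vertical hyperbola the asymptotes have slope ±a/b.
Here that is ±4/2√5 = ±2√5/5.

2√5/5 and -2√5/5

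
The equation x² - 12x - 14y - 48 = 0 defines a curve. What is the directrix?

y = -19/2

Only x is squared. Complete the square in x: (x - 6)² = 14(y + 6).
Vertex (6, -6); 4p = 14 so p = 7/2. Opens up.
Directrix is the horizontal line y = k − p = -6 − (7/2) = -19/2.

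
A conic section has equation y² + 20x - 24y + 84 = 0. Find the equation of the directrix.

x = 8

Only y is squared. Complete the square in y: (y - 12)² = -20(x - 3).
Vertex (3, 12); 4p = -20 so p = -5. Opens left.
Directrix is the vertical line x = h − p = 3 − (-5) = 8.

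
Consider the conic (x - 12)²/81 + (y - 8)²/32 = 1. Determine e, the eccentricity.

Center (12, 8). The larger denominator 81 sits under the x-term, so the major axis is horizontal; a² = 81, b² = 32.
c² = a² - b² = 49, so c = 7.
e = c/a = 7/9.

e = 7/9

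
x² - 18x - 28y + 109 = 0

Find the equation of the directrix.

y = -6

Only x is squared. Complete the square in x: (x - 9)² = 28(y - 1).
Vertex (9, 1); 4p = 28 so p = 7. Opens up.
Directrix is the horizontal line y = k − p = 1 − (7) = -6.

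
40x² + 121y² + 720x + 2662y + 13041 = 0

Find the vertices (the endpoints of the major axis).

Group: 40(x² + 18x) + 121(y² + 22y) = -13041
Completing the square gives 40(x + 9)² + 121(y + 11)² = -13041 + 3240 + 14641 = 4840.
Dividing both sides by 4840: (x + 9)²/121 + (y + 11)²/40 = 1
Ellipse, center (-9, -11), major axis horizontal; a² = 121, b² = 40.
a = 11. Vertices at (h ± a, k).

(-20, -11) and (2, -11)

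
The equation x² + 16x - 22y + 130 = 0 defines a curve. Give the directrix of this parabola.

y = -5/2

Only x is squared. Complete the square in x: (x + 8)² = 22(y - 3).
Vertex (-8, 3); 4p = 22 so p = 11/2. Opens up.
Directrix is the horizontal line y = k − p = 3 − (11/2) = -5/2.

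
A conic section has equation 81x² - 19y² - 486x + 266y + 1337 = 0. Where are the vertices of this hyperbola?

(3, -2) and (3, 16)

81(x² - 6x) -19(y² - 14y) = -1337
Complete the square in x and y: 81(x - 3)² -19(y - 7)² = -1337 + 729 - 931 = -1539
Divide through by -1539 to get (y - 7)²/81 - (x - 3)²/19 = 1.
Hyperbola, center (3, 7), transverse axis vertical; a² = 81, b² = 19.
a = 9. Vertices at (h, k ± a).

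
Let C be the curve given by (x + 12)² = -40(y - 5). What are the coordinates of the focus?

(-12, -5)

Vertex (-12, 5); 4p = -40 so p = -10. Opens down.
Focus is p units from the vertex along the axis: (h, k + p).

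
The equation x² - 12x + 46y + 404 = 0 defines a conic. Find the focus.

(6, -39/2)

Only x is squared. Complete the square in x: (x - 6)² = -46(y + 8).
Vertex (6, -8); 4p = -46 so p = -23/2. Opens down.
Focus is p units from the vertex along the axis: (h, k + p).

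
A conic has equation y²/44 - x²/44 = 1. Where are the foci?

(0, 0 - 2√22) and (0, 0 + 2√22)

Center (0, 0). The positive term is the y-term, so the transverse axis is vertical; a² = 44, b² = 44.
c² = a² + b² = 44 + 44 = 88, so c = 2√22.
Foci lie on the vertical axis through the center: (h, k ± c).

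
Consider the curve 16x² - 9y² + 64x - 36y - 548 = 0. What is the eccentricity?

Collect terms: 16(x² + 4x) -9(y² + 4y) = 548
Complete the square in x and y: 16(x + 2)² -9(y + 2)² = 548 + 64 - 36 = 576
Dividing both sides by 576: (x + 2)²/36 - (y + 2)²/64 = 1
Hyperbola, center (-2, -2), transverse axis horizontal; a² = 36, b² = 64.
c² = a² + b² = 100, so c = 10.
e = c/a = 10/6 = 5/3.

e = 5/3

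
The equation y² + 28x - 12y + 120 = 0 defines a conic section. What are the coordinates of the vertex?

(-3, 6)

Only y is squared. Complete the square in y: (y - 6)² = -28(x + 3).
Vertex (-3, 6); 4p = -28 so p = -7. Opens left.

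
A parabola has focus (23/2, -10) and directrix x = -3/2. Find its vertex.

(5, -10)

The vertex is the midpoint between the focus and the directrix along the axis of symmetry.
Axis is horizontal (directrix is vertical). Vertex x-coordinate = (23/2 + (-3/2))/2 = 5; y-coordinate = -10.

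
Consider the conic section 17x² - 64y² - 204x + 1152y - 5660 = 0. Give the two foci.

Rearranging, 17(x² - 12x) -64(y² - 18y) = 5660.
Complete the square in x and y: 17(x - 6)² -64(y - 9)² = 5660 + 612 - 5184 = 1088
Divide through by 1088 to get (x - 6)²/64 - (y - 9)²/17 = 1.
Hyperbola, center (6, 9), transverse axis horizontal; a² = 64, b² = 17.
c² = a² + b² = 64 + 17 = 81, so c = 9.
Foci lie on the horizontal axis through the center: (h ± c, k).

(-3, 9) and (15, 9)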